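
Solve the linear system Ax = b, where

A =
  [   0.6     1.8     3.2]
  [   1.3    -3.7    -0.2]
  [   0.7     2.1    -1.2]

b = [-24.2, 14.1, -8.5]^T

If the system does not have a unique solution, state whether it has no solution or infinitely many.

Row-reduce the augmented matrix:
R1 ← R1 / (3/5).
R2 ← R2 − 13/10·R1.
R3 ← R3 − 7/10·R1.
R2 ← R2 / (-38/5).
R1 ← R1 − 3·R2.
R3 ← R3 / (-74/15).
R1 ← R1 − 287/114·R3.
R2 ← R2 − 107/114·R3.
Reading off the reduced rows gives x_1 = -4, x_2 = -5, x_3 = -4.

x_1 = -4, x_2 = -5, x_3 = -4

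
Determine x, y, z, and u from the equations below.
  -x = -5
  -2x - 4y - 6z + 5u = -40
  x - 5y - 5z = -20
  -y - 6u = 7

x = 5, y = 5, z = 0, u = -2

Row-reduce the augmented matrix:
R1 ← R1 / (-1).
R2 ← R2 + 2·R1.
R3 ← R3 − 1·R1.
R2 ← R2 / (-4).
R3 ← R3 + 5·R2.
R4 ← R4 + 1·R2.
R3 ← R3 / (5/2).
R2 ← R2 − 3/2·R3.
R4 ← R4 − 3/2·R3.
R4 ← R4 / (-7/2).
R2 ← R2 − 5/2·R4.
R3 ← R3 + 5/2·R4.
Reading off the reduced rows gives x = 5, y = 5, z = 0, u = -2.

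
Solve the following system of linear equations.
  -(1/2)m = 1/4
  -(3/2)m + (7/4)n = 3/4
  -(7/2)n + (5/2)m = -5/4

m = -1/2, n = 0

Row-reduce the augmented matrix:
R1 ← R1 / (-1/2).
R2 ← R2 + 3/2·R1.
R3 ← R3 − 5/2·R1.
R2 ← R2 / (7/4).
R3 ← R3 + 7/2·R2.
R3 reduces to 0 = 0, so the extra equation is consistent.
Reading off the reduced rows gives m = -1/2, n = 0.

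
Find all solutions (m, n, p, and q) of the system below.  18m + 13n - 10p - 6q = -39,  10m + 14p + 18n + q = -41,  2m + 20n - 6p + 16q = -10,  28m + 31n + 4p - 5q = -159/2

no solution

Row-reduce:
R1 ← R1 / (18).
R2 ← R2 − 10·R1.
R3 ← R3 − 2·R1.
R4 ← R4 − 28·R1.
R2 ← R2 / (97/9).
R1 ← R1 − 13/18·R2.
R3 ← R3 − 167/9·R2.
R4 ← R4 − 97/9·R2.
R3 ← R3 / (-3740/97).
R1 ← R1 + 181/97·R3.
R2 ← R2 − 176/97·R3.
Row 4 reduces to 0 = 1/2, a contradiction. The system is inconsistent.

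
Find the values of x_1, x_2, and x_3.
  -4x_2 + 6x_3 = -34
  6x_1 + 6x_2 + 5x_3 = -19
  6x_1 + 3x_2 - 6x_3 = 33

x_1 = 0, x_2 = 1, x_3 = -5

Row-reduce the augmented matrix:
Swap R1 and R2.
R1 ← R1 / (6).
R3 ← R3 − 6·R1.
R2 ← R2 / (-4).
R1 ← R1 − 1·R2.
R3 ← R3 + 3·R2.
R3 ← R3 / (-31/2).
R1 ← R1 − 7/3·R3.
R2 ← R2 + 3/2·R3.
Reading off the reduced rows gives x_1 = 0, x_2 = 1, x_3 = -5.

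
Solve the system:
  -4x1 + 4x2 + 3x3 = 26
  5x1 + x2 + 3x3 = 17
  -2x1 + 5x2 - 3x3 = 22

x1 = 1, x2 = 6, x3 = 2

Row-reduce the augmented matrix:
R1 ← R1 / (-4).
R2 ← R2 − 5·R1.
R3 ← R3 + 2·R1.
R2 ← R2 / (6).
R1 ← R1 + 1·R2.
R3 ← R3 − 3·R2.
R3 ← R3 / (-63/8).
R1 ← R1 − 3/8·R3.
R2 ← R2 − 9/8·R3.
Reading off the reduced rows gives x1 = 1, x2 = 6, x3 = 2.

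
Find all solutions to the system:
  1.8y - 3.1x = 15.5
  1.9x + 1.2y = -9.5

Row-reduce the augmented matrix:
R1 ← R1 / (-31/10).
R2 ← R2 − 19/10·R1.
R2 ← R2 / (357/155).
R1 ← R1 + 18/31·R2.
Reading off the reduced rows gives x = -5, y = 0.

x = -5, y = 0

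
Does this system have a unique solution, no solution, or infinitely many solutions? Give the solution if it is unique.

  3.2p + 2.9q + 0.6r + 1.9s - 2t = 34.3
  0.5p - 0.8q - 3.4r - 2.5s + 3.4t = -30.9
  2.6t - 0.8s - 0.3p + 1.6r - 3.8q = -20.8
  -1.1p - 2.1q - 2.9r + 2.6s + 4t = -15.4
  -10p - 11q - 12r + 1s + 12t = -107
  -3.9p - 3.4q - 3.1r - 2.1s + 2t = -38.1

Row-reduce the augmented matrix:
R1 ← R1 / (16/5).
R2 ← R2 − 1/2·R1.
R3 ← R3 + 3/10·R1.
R4 ← R4 + 11/10·R1.
R5 ← R5 + 10·R1.
R6 ← R6 + 39/10·R1.
R2 ← R2 / (-401/320).
R1 ← R1 − 29/32·R2.
R3 ← R3 + 1129/320·R2.
R4 ← R4 + 353/320·R2.
R5 ← R5 + 31/16·R2.
R6 ← R6 − 43/320·R2.
R3 ← R3 / (23043/2005).
R1 ← R1 + 938/401·R3.
R2 ← R2 − 1118/401·R3.
R4 ← R4 − 1531/4010·R3.
R5 ← R5 + 1894/401·R3.
R6 ← R6 + 11001/4010·R3.
R4 ← R4 / (504575/92172).
R1 ← R1 − 1088/23043·R4.
R2 ← R2 − 10888/23043·R4.
R3 ← R3 − 29083/46086·R4.
R5 ← R5 − 328189/23043·R4.
R6 ← R6 − 50601/30724·R4.
R5 ← R5 / (-10355304/2522875).
R1 ← R1 − 1061582/2522875·R5.
R2 ← R2 + 2621468/2522875·R5.
R3 ← R3 + 1855494/2522875·R5.
R4 ← R4 − 143548/2522875·R5.
R6 ← R6 + 5177652/2522875·R5.
R6 reduces to 0 = 0, so the extra equation is consistent.
Reading off the reduced rows gives p = 4, q = 0, r = 0, s = 5, t = -6.

p = 4, q = 0, r = 0, s = 5, t = -6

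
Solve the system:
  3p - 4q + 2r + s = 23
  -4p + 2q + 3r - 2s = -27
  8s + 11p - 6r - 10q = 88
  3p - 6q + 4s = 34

infinitely many solutions

Row-reduce:
R1 ← R1 / (3).
R2 ← R2 + 4·R1.
R3 ← R3 − 11·R1.
R4 ← R4 − 3·R1.
R2 ← R2 / (-10/3).
R1 ← R1 + 4/3·R2.
R3 ← R3 − 14/3·R2.
R4 ← R4 + 2·R2.
R3 ← R3 / (-27/5).
R1 ← R1 + 8/5·R3.
R2 ← R2 + 17/10·R3.
R4 ← R4 + 27/5·R3.
Rank is 3 with 4 unknowns, leaving s free.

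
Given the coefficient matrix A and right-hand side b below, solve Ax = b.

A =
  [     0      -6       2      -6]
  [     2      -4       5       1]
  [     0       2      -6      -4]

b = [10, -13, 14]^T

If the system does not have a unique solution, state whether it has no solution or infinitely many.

infinitely many solutions

Row-reduce:
Swap R1 and R2.
R1 ← R1 / (2).
R2 ← R2 / (-6).
R1 ← R1 + 2·R2.
R3 ← R3 − 2·R2.
R3 ← R3 / (-16/3).
R1 ← R1 − 11/6·R3.
R2 ← R2 + 1/3·R3.
Rank is 3 with 4 unknowns, leaving x_4 free.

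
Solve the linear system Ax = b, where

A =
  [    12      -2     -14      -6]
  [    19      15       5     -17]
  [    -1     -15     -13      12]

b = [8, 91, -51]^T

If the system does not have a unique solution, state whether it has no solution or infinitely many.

infinitely many solutions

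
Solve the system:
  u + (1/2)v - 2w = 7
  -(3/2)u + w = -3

Row-reduce:
R2 ← R2 + 3/2·R1.
R2 ← R2 / (3/4).
R1 ← R1 − 1/2·R2.
Rank is 2 with 3 unknowns, leaving w free.

infinitely many solutions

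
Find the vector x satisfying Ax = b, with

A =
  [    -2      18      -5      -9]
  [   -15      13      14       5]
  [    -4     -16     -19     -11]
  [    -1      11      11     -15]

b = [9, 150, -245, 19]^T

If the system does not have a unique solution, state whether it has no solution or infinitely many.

Row-reduce the augmented matrix:
R1 ← R1 / (-2).
R2 ← R2 + 15·R1.
R3 ← R3 + 4·R1.
R4 ← R4 + 1·R1.
R2 ← R2 / (-122).
R1 ← R1 + 9·R2.
R3 ← R3 + 52·R2.
R4 ← R4 − 2·R2.
R3 ← R3 / (-1888/61).
R1 ← R1 + 317/244·R3.
R2 ← R2 + 103/244·R3.
R4 ← R4 − 875/61·R3.
R4 ← R4 / (-19247/944).
R1 ← R1 − 585/3776·R4.
R2 ← R2 + 1013/3776·R4.
R3 ← R3 − 729/944·R4.
Reading off the reduced rows gives x_1 = 1, x_2 = 5, x_3 = 5, x_4 = 6.

x_1 = 1, x_2 = 5, x_3 = 5, x_4 = 6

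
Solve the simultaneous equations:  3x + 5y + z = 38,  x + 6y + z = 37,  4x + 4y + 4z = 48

Row-reduce the augmented matrix:
R1 ← R1 / (3).
R2 ← R2 − 1·R1.
R3 ← R3 − 4·R1.
R2 ← R2 / (13/3).
R1 ← R1 − 5/3·R2.
R3 ← R3 + 8/3·R2.
R3 ← R3 / (40/13).
R1 ← R1 − 1/13·R3.
R2 ← R2 − 2/13·R3.
Reading off the reduced rows gives x = 3, y = 5, z = 4.

x = 3, y = 5, z = 4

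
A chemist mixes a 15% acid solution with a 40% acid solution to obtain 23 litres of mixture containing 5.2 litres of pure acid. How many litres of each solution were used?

Let a = litres of solution A, b = litres of solution B.
  b + a = 23
  (3/20)a + (2/5)b = 26/5
From equation 1: a = 23 − b.
Substitute into equation 2 and solve: b = 7.
Then a = 16.

litres of solution A: 16, litres of solution B: 7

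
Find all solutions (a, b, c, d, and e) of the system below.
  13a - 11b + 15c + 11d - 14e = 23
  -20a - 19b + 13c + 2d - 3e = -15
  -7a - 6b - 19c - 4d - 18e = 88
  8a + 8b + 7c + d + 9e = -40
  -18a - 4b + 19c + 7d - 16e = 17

a = 0, b = 0, c = -2, d = 1, e = -3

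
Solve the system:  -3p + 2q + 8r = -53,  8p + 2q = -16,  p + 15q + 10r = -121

Row-reduce the augmented matrix:
R1 ← R1 / (-3).
R2 ← R2 − 8·R1.
R3 ← R3 − 1·R1.
R2 ← R2 / (22/3).
R1 ← R1 + 2/3·R2.
R3 ← R3 − 47/3·R2.
R3 ← R3 / (-362/11).
R1 ← R1 + 8/11·R3.
R2 ← R2 − 32/11·R3.
Reading off the reduced rows gives p = -1, q = -4, r = -6.

p = -1, q = -4, r = -6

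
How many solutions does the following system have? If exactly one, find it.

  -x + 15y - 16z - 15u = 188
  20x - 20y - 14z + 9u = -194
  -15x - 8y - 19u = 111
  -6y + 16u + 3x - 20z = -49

Row-reduce the augmented matrix:
R1 ← R1 / (-1).
R2 ← R2 − 20·R1.
R3 ← R3 + 15·R1.
R4 ← R4 − 3·R1.
R2 ← R2 / (280).
R1 ← R1 + 15·R2.
R3 ← R3 + 233·R2.
R4 ← R4 − 39·R2.
R3 ← R3 / (-5311/140).
R1 ← R1 + 53/28·R3.
R2 ← R2 + 167/140·R3.
R4 ← R4 + 3007/140·R3.
R4 ← R4 / (169961/5311).
R1 ← R1 − 6451/5311·R4.
R2 ← R2 − 518/5311·R4.
R3 ← R3 − 10123/10622·R4.
Reading off the reduced rows gives x = -5, y = 5, z = -3, u = -4.

x = -5, y = 5, z = -3, u = -4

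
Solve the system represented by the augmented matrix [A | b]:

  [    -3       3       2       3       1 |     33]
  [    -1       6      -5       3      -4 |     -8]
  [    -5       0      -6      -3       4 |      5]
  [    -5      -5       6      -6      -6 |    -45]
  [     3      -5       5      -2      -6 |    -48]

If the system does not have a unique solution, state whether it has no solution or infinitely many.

Row-reduce the augmented matrix:
R1 ← R1 / (-3).
R2 ← R2 + 1·R1.
R3 ← R3 + 5·R1.
R4 ← R4 + 5·R1.
R5 ← R5 − 3·R1.
R2 ← R2 / (5).
R1 ← R1 + 1·R2.
R3 ← R3 + 5·R2.
R4 ← R4 + 10·R2.
R5 ← R5 + 2·R2.
R3 ← R3 / (-15).
R1 ← R1 + 9/5·R3.
R2 ← R2 + 17/15·R3.
R4 ← R4 + 26/3·R3.
R5 ← R5 − 71/15·R3.
R4 ← R4 / (-53/15).
R1 ← R1 − 3/25·R4.
R2 ← R2 − 64/75·R4.
R3 ← R3 − 2/5·R4.
R5 ← R5 + 7/75·R4.
R5 ← R5 / (-5536/795).
R1 ← R1 + 391/265·R5.
R2 ← R2 + 1161/265·R5.
R3 ← R3 + 84/53·R5.
R4 ← R4 − 683/159·R5.
Reading off the reduced rows gives x_1 = -1, x_2 = 4, x_3 = 3, x_4 = 2, x_5 = 6.

x_1 = -1, x_2 = 4, x_3 = 3, x_4 = 2, x_5 = 6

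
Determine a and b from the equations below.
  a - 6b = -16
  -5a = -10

a = 2, b = 3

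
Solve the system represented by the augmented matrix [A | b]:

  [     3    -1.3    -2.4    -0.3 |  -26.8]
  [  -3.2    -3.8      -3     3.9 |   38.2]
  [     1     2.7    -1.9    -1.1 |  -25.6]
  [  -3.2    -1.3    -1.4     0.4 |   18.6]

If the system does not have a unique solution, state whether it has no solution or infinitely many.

Row-reduce the augmented matrix:
R1 ← R1 / (3).
R2 ← R2 + 16/5·R1.
R3 ← R3 − 1·R1.
R4 ← R4 + 16/5·R1.
R2 ← R2 / (-389/75).
R1 ← R1 + 13/30·R2.
R3 ← R3 − 47/15·R2.
R4 ← R4 + 403/150·R2.
R3 ← R3 / (-3469/778).
R1 ← R1 + 261/778·R3.
R2 ← R2 − 417/389·R3.
R4 ← R4 + 4201/3890·R3.
R4 ← R4 / (-713239/346900).
R1 ← R1 + 33759/69380·R4.
R2 ← R2 + 14247/34690·R4.
R3 ← R3 + 4523/17345·R4.
Reading off the reduced rows gives x_1 = -6, x_2 = -2, x_3 = 4, x_4 = 6.

x_1 = -6, x_2 = -2, x_3 = 4, x_4 = 6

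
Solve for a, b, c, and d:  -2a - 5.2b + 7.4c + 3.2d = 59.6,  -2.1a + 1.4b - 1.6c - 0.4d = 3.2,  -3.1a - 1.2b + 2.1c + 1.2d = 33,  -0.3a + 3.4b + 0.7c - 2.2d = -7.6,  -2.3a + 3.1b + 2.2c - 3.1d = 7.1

Row-reduce the augmented matrix:
R1 ← R1 / (-2).
R2 ← R2 + 21/10·R1.
R3 ← R3 + 31/10·R1.
R4 ← R4 + 3/10·R1.
R5 ← R5 + 23/10·R1.
R2 ← R2 / (343/50).
R1 ← R1 − 13/5·R2.
R3 ← R3 − 343/50·R2.
R4 ← R4 − 209/50·R2.
R5 ← R5 − 227/25·R2.
Swap R3 and R4.
R3 ← R3 / (18177/3430).
R1 ← R1 + 51/343·R3.
R2 ← R2 + 937/686·R3.
R5 ← R5 − 41793/6860·R3.
Swap R4 and R5.
R4 ← R4 / (-41083/30295).
R1 ← R1 + 1126/6059·R4.
R2 ← R2 + 11785/18177·R4.
R3 ← R3 + 1334/18177·R4.
R5 reduces to 0 = 0, so the extra equation is consistent.
Reading off the reduced rows gives a = -6, b = -1, c = 4, d = 4.

a = -6, b = -1, c = 4, d = 4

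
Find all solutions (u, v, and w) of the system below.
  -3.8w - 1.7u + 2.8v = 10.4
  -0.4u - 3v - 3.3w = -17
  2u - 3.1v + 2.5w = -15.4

Row-reduce the augmented matrix:
R1 ← R1 / (-17/10).
R2 ← R2 + 2/5·R1.
R3 ← R3 − 2·R1.
R2 ← R2 / (-311/85).
R1 ← R1 + 28/17·R2.
R3 ← R3 − 33/170·R2.
R3 ← R3 / (-13051/6220).
R1 ← R1 − 1032/311·R3.
R2 ← R2 − 409/622·R3.
Reading off the reduced rows gives u = -4, v = 4, w = 2.

u = -4, v = 4, w = 2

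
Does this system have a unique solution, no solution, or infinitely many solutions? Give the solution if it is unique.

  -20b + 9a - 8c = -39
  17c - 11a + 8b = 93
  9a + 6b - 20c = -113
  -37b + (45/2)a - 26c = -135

no solution

Row-reduce:
R1 ← R1 / (9).
R2 ← R2 + 11·R1.
R3 ← R3 − 9·R1.
R4 ← R4 − 45/2·R1.
R2 ← R2 / (-148/9).
R1 ← R1 + 20/9·R2.
R3 ← R3 − 26·R2.
R4 ← R4 − 13·R2.
R3 ← R3 / (-43/74).
R1 ← R1 + 69/37·R3.
R2 ← R2 + 65/148·R3.
R4 ← R4 + 43/148·R3.
Row 4 reduces to 0 = -1/2, a contradiction. The system is inconsistent.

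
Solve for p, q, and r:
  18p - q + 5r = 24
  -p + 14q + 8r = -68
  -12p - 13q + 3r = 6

Row-reduce the augmented matrix:
R1 ← R1 / (18).
R2 ← R2 + 1·R1.
R3 ← R3 + 12·R1.
R2 ← R2 / (251/18).
R1 ← R1 + 1/18·R2.
R3 ← R3 + 41/3·R2.
R3 ← R3 / (3626/251).
R1 ← R1 − 78/251·R3.
R2 ← R2 − 149/251·R3.
Reading off the reduced rows gives p = 2, q = -3, r = -3.

p = 2, q = -3, r = -3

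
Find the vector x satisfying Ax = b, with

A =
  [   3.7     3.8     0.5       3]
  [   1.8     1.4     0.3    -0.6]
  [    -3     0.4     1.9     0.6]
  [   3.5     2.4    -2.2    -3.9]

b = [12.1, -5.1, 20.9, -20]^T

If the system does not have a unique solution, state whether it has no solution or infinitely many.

Row-reduce the augmented matrix:
R1 ← R1 / (37/10).
R2 ← R2 − 9/5·R1.
R3 ← R3 + 3·R1.
R4 ← R4 − 7/2·R1.
R2 ← R2 / (-83/185).
R1 ← R1 − 38/37·R2.
R3 ← R3 − 644/185·R2.
R4 ← R4 + 221/185·R2.
R3 ← R3 / (2279/830).
R1 ← R1 − 22/83·R3.
R2 ← R2 + 21/166·R3.
R4 ← R4 + 1172/415·R3.
R4 ← R4 / (-332061/22790).
R1 ← R1 + 6048/2279·R4.
R2 ← R2 − 9102/2279·R4.
R3 ← R3 + 10746/2279·R4.
Reading off the reduced rows gives x_1 = -6, x_2 = 6, x_3 = -1, x_4 = 4.

x_1 = -6, x_2 = 6, x_3 = -1, x_4 = 4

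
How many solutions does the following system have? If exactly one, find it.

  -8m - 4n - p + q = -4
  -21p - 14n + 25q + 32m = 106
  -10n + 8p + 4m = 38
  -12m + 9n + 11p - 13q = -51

Row-reduce:
R1 ← R1 / (-8).
R2 ← R2 − 32·R1.
R3 ← R3 − 4·R1.
R4 ← R4 + 12·R1.
R2 ← R2 / (-30).
R1 ← R1 − 1/2·R2.
R3 ← R3 + 12·R2.
R4 ← R4 − 15·R2.
R3 ← R3 / (35/2).
R1 ← R1 + 7/24·R3.
R2 ← R2 − 5/6·R3.
Rank is 3 with 4 unknowns, leaving q free.

infinitely many solutions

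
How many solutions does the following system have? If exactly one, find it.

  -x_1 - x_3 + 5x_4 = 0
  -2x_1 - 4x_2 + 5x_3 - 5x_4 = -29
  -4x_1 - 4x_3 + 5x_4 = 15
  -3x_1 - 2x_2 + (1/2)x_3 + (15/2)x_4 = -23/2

no solution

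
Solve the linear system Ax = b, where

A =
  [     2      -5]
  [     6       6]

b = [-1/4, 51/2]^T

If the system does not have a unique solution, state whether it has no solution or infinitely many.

x_1 = 3, x_2 = 5/4

Row-reduce the augmented matrix:
R1 ← R1 / (2).
R2 ← R2 − 6·R1.
R2 ← R2 / (21).
R1 ← R1 + 5/2·R2.
Reading off the reduced rows gives x_1 = 3, x_2 = 5/4.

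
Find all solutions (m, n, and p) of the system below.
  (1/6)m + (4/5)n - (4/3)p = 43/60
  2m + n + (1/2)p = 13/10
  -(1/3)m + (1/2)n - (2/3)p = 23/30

m = -1/2, n = 2, p = 3/5

Row-reduce the augmented matrix:
R1 ← R1 / (1/6).
R2 ← R2 − 2·R1.
R3 ← R3 + 1/3·R1.
R2 ← R2 / (-43/5).
R1 ← R1 − 24/5·R2.
R3 ← R3 − 21/10·R2.
R3 ← R3 / (359/516).
R1 ← R1 − 52/43·R3.
R2 ← R2 + 165/86·R3.
Reading off the reduced rows gives m = -1/2, n = 2, p = 3/5.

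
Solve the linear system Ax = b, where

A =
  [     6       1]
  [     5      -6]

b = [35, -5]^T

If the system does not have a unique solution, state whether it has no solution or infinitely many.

Row-reduce the augmented matrix:
R1 ← R1 / (6).
R2 ← R2 − 5·R1.
R2 ← R2 / (-41/6).
R1 ← R1 − 1/6·R2.
Reading off the reduced rows gives x_1 = 5, x_2 = 5.

x_1 = 5, x_2 = 5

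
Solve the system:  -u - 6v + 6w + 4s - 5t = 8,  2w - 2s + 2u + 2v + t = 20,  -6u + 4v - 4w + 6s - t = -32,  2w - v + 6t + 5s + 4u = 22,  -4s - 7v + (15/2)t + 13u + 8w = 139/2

no solution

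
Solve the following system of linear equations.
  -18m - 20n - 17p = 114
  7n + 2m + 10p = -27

Row-reduce:
R1 ← R1 / (-18).
R2 ← R2 − 2·R1.
R2 ← R2 / (43/9).
R1 ← R1 − 10/9·R2.
Rank is 2 with 3 unknowns, leaving p free.

infinitely many solutions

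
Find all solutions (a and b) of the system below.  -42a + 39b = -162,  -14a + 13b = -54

infinitely many solutions

Row-reduce:
R1 ← R1 / (-42).
R2 ← R2 + 14·R1.
Rank is 1 with 2 unknowns, leaving b free.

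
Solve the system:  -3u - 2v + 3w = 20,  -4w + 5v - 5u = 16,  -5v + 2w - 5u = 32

u = -5, v = -1, w = 1

Row-reduce the augmented matrix:
R1 ← R1 / (-3).
R2 ← R2 + 5·R1.
R3 ← R3 + 5·R1.
R2 ← R2 / (25/3).
R1 ← R1 − 2/3·R2.
R3 ← R3 + 5/3·R2.
R3 ← R3 / (-24/5).
R1 ← R1 + 7/25·R3.
R2 ← R2 + 27/25·R3.
Reading off the reduced rows gives u = -5, v = -1, w = 1.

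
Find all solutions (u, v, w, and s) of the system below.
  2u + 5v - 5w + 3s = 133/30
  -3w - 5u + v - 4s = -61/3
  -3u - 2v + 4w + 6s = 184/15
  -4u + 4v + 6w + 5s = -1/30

Row-reduce the augmented matrix:
R1 ← R1 / (2).
R2 ← R2 + 5·R1.
R3 ← R3 + 3·R1.
R4 ← R4 + 4·R1.
R2 ← R2 / (27/2).
R1 ← R1 − 5/2·R2.
R3 ← R3 − 11/2·R2.
R4 ← R4 − 14·R2.
R3 ← R3 / (76/27).
R1 ← R1 − 10/27·R3.
R2 ← R2 + 31/27·R3.
R4 ← R4 − 326/27·R3.
R4 ← R4 / (-1199/38).
R1 ← R1 + 13/38·R4.
R2 ← R2 − 301/76·R4.
R3 ← R3 − 245/76·R4.
Reading off the reduced rows gives u = 9/5, v = -4/3, w = 0, s = 5/2.

u = 9/5, v = -4/3, w = 0, s = 5/2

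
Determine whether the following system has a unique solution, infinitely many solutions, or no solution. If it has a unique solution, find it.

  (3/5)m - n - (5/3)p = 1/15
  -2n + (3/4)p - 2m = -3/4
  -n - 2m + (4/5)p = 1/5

m = -1, n = 1, p = -1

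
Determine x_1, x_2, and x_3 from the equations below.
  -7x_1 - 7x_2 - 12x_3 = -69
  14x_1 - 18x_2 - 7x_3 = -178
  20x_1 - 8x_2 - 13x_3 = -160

x_1 = -3, x_2 = 6, x_3 = 4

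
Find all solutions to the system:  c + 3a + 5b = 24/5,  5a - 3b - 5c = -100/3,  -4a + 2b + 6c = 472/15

Row-reduce the augmented matrix:
R1 ← R1 / (3).
R2 ← R2 − 5·R1.
R3 ← R3 + 4·R1.
R2 ← R2 / (-34/3).
R1 ← R1 − 5/3·R2.
R3 ← R3 − 26/3·R2.
R3 ← R3 / (38/17).
R1 ← R1 + 11/17·R3.
R2 ← R2 − 10/17·R3.
Reading off the reduced rows gives a = -8/3, b = 2, c = 14/5.

a = -8/3, b = 2, c = 14/5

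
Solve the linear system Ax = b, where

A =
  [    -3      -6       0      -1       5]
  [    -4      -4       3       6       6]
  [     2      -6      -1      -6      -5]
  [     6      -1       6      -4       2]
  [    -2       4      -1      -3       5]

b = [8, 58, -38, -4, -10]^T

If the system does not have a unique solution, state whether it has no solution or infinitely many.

Row-reduce the augmented matrix:
R1 ← R1 / (-3).
R2 ← R2 + 4·R1.
R3 ← R3 − 2·R1.
R4 ← R4 − 6·R1.
R5 ← R5 + 2·R1.
R2 ← R2 / (4).
R1 ← R1 − 2·R2.
R3 ← R3 + 10·R2.
R4 ← R4 + 13·R2.
R5 ← R5 − 8·R2.
R3 ← R3 / (13/2).
R1 ← R1 + 3/2·R3.
R2 ← R2 − 3/4·R3.
R4 ← R4 − 63/4·R3.
R5 ← R5 + 7·R3.
R4 ← R4 / (-407/39).
R1 ← R1 + 25/39·R4.
R2 ← R2 − 19/39·R4.
R3 ← R3 − 70/39·R4.
R5 ← R5 + 173/39·R4.
R5 ← R5 / (-607/74).
R1 ← R1 + 237/74·R5.
R2 ← R2 − 39/37·R5.
R3 ← R3 − 95/37·R5.
R4 ← R4 + 127/74·R5.
Reading off the reduced rows gives x_1 = -4, x_2 = 0, x_3 = 6, x_4 = 4, x_5 = 0.

x_1 = -4, x_2 = 0, x_3 = 6, x_4 = 4, x_5 = 0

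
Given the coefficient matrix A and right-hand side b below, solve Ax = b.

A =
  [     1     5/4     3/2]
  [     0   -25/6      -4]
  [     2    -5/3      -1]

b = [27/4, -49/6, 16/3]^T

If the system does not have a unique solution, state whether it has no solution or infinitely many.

Row-reduce:
R3 ← R3 − 2·R1.
R2 ← R2 / (-25/6).
R1 ← R1 − 5/4·R2.
R3 ← R3 + 25/6·R2.
Rank is 2 with 3 unknowns, leaving x_3 free.

infinitely many solutions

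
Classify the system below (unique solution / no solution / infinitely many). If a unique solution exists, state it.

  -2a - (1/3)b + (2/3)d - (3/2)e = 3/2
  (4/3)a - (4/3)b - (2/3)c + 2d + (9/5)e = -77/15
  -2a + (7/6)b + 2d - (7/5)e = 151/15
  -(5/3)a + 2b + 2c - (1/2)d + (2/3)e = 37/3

Row-reduce:
R1 ← R1 / (-2).
R2 ← R2 − 4/3·R1.
R3 ← R3 + 2·R1.
R4 ← R4 + 5/3·R1.
R2 ← R2 / (-14/9).
R1 ← R1 − 1/6·R2.
R3 ← R3 − 3/2·R2.
R4 ← R4 − 41/18·R2.
R3 ← R3 / (-9/14).
R1 ← R1 + 1/14·R3.
R2 ← R2 − 3/7·R3.
R4 ← R4 − 43/42·R3.
R4 ← R4 / (1361/162).
R1 ← R1 + 13/27·R4.
R2 ← R2 − 8/9·R4.
R3 ← R3 + 155/27·R4.
Rank is 4 with 5 unknowns, leaving e free.

infinitely many solutions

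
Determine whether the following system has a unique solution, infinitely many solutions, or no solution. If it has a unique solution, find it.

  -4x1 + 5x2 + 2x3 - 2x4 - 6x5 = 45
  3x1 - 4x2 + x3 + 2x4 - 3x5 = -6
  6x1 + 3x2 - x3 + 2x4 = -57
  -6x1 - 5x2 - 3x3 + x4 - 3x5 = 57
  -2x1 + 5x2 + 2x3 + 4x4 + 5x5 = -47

x1 = -6, x2 = -3, x3 = 0, x4 = -6, x5 = -4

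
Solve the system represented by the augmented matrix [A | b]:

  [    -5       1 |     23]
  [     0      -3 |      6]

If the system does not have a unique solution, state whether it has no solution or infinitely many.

x_1 = -5, x_2 = -2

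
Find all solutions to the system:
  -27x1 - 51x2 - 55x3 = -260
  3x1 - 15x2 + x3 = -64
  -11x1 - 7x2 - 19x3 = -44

Row-reduce:
R1 ← R1 / (-27).
R2 ← R2 − 3·R1.
R3 ← R3 + 11·R1.
R2 ← R2 / (-62/3).
R1 ← R1 − 17/9·R2.
R3 ← R3 − 124/9·R2.
Rank is 2 with 3 unknowns, leaving x3 free.

infinitely many solutions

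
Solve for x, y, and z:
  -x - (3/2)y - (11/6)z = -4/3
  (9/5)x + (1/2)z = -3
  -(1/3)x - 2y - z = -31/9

x = -5/3, y = 2, z = 0

Row-reduce the augmented matrix:
R1 ← R1 / (-1).
R2 ← R2 − 9/5·R1.
R3 ← R3 + 1/3·R1.
R2 ← R2 / (-27/10).
R1 ← R1 − 3/2·R2.
R3 ← R3 + 3/2·R2.
R3 ← R3 / (7/6).
R1 ← R1 − 5/18·R3.
R2 ← R2 − 28/27·R3.
Reading off the reduced rows gives x = -5/3, y = 2, z = 0.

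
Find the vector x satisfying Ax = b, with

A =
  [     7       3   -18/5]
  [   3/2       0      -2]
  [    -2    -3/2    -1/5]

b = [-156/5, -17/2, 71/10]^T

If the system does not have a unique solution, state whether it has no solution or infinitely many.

infinitely many solutions

Row-reduce:
R1 ← R1 / (7).
R2 ← R2 − 3/2·R1.
R3 ← R3 + 2·R1.
R2 ← R2 / (-9/14).
R1 ← R1 − 3/7·R2.
R3 ← R3 + 9/14·R2.
Rank is 2 with 3 unknowns, leaving x_3 free.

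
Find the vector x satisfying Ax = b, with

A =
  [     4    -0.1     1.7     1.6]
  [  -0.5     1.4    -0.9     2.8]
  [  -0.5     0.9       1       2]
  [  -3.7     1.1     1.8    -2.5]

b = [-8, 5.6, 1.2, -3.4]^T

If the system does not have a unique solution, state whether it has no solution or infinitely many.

x_1 = -2, x_2 = -2, x_3 = -2, x_4 = 2

Row-reduce the augmented matrix:
R1 ← R1 / (4).
R2 ← R2 + 1/2·R1.
R3 ← R3 + 1/2·R1.
R4 ← R4 + 37/10·R1.
R2 ← R2 / (111/80).
R1 ← R1 + 1/40·R2.
R3 ← R3 − 71/80·R2.
R4 ← R4 − 403/400·R2.
R3 ← R3 / (917/555).
R1 ← R1 − 229/555·R3.
R2 ← R2 + 55/111·R3.
R4 ← R4 − 10744/2775·R3.
R4 ← R4 / (-35369/9170).
R1 ← R1 − 352/917·R4.
R2 ← R2 − 2060/917·R4.
R3 ← R3 − 156/917·R4.
Reading off the reduced rows gives x_1 = -2, x_2 = -2, x_3 = -2, x_4 = 2.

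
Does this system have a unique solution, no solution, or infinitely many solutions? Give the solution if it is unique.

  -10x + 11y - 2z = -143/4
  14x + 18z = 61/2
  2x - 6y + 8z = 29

Row-reduce the augmented matrix:
R1 ← R1 / (-10).
R2 ← R2 − 14·R1.
R3 ← R3 − 2·R1.
R2 ← R2 / (77/5).
R1 ← R1 + 11/10·R2.
R3 ← R3 + 19/5·R2.
R3 ← R3 / (874/77).
R1 ← R1 − 9/7·R3.
R2 ← R2 − 76/77·R3.
Reading off the reduced rows gives x = 1/4, y = -11/4, z = 3/2.

x = 1/4, y = -11/4, z = 3/2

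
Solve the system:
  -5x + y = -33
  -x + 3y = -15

x = 6, y = -3

Row-reduce the augmented matrix:
R1 ← R1 / (-5).
R2 ← R2 + 1·R1.
R2 ← R2 / (14/5).
R1 ← R1 + 1/5·R2.
Reading off the reduced rows gives x = 6, y = -3.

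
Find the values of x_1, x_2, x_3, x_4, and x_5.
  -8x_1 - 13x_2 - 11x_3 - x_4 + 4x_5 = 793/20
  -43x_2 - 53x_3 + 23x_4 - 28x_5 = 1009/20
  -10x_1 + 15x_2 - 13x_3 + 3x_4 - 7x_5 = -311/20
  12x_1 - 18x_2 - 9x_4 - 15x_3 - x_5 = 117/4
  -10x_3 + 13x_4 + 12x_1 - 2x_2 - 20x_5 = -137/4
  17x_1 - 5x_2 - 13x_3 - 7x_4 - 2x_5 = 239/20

x_1 = 0, x_2 = -1, x_3 = -7/5, x_4 = 3/4, x_5 = 3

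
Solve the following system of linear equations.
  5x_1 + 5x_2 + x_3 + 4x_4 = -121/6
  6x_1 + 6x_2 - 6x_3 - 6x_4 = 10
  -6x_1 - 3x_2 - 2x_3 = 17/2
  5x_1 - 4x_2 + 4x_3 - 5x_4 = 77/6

x_1 = -1/3, x_2 = -3/2, x_3 = -1, x_4 = -5/2

Row-reduce the augmented matrix:
R1 ← R1 / (5).
R2 ← R2 − 6·R1.
R3 ← R3 + 6·R1.
R4 ← R4 − 5·R1.
Swap R2 and R3.
R2 ← R2 / (3).
R1 ← R1 − 1·R2.
R4 ← R4 + 9·R2.
R3 ← R3 / (-36/5).
R1 ← R1 − 7/15·R3.
R2 ← R2 + 4/15·R3.
R4 ← R4 − 3/5·R3.
R4 ← R4 / (9/2).
R1 ← R1 + 3/2·R4.
R2 ← R2 − 2·R4.
R3 ← R3 − 3/2·R4.
Reading off the reduced rows gives x_1 = -1/3, x_2 = -3/2, x_3 = -1, x_4 = -5/2.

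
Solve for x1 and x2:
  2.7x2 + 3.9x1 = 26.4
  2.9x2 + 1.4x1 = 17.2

x1 = 4, x2 = 4

Row-reduce the augmented matrix:
R1 ← R1 / (39/10).
R2 ← R2 − 7/5·R1.
R2 ← R2 / (251/130).
R1 ← R1 − 9/13·R2.
Reading off the reduced rows gives x1 = 4, x2 = 4.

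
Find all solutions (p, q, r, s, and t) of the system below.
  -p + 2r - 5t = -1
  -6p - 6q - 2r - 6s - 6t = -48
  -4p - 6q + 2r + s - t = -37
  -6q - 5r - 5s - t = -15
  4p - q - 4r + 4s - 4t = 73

p = 4, q = 3, r = -6, s = 6, t = -3

Row-reduce the augmented matrix:
R1 ← R1 / (-1).
R2 ← R2 + 6·R1.
R3 ← R3 + 4·R1.
R5 ← R5 − 4·R1.
R2 ← R2 / (-6).
R3 ← R3 + 6·R2.
R4 ← R4 + 6·R2.
R5 ← R5 + 1·R2.
R3 ← R3 / (8).
R1 ← R1 + 2·R3.
R2 ← R2 − 7/3·R3.
R4 ← R4 − 9·R3.
R5 ← R5 − 19/3·R3.
R4 ← R4 / (-55/8).
R1 ← R1 − 7/4·R4.
R2 ← R2 + 25/24·R4.
R3 ← R3 − 7/8·R4.
R5 ← R5 + 13/24·R4.
R5 ← R5 / (-743/33).
R1 ← R1 + 13/11·R5.
R2 ← R2 − 13/33·R5.
R3 ← R3 + 34/11·R5.
R4 ← R4 − 31/11·R5.
Reading off the reduced rows gives p = 4, q = 3, r = -6, s = 6, t = -3.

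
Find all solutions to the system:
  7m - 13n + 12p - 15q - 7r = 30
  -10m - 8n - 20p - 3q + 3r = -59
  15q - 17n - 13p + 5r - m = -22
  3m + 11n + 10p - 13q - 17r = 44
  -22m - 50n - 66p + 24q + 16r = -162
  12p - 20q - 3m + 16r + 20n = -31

Row-reduce the augmented matrix:
R1 ← R1 / (7).
R2 ← R2 + 10·R1.
R3 ← R3 + 1·R1.
R4 ← R4 − 3·R1.
R5 ← R5 + 22·R1.
R6 ← R6 + 3·R1.
R2 ← R2 / (-186/7).
R1 ← R1 + 13/7·R2.
R3 ← R3 + 132/7·R2.
R4 ← R4 − 116/7·R2.
R5 ← R5 + 636/7·R2.
R6 ← R6 − 101/7·R2.
R3 ← R3 / (-287/31).
R1 ← R1 − 178/93·R3.
R2 ← R2 − 10/93·R3.
R4 ← R4 − 286/93·R3.
R5 ← R5 + 574/31·R3.
R6 ← R6 − 1450/93·R3.
R4 ← R4 / (-3380/287).
R1 ← R1 − 3333/574·R4.
R2 ← R2 − 729/574·R4.
R3 ← R3 + 936/287·R4.
R6 ← R6 − 6403/574·R4.
Swap R5 and R6.
R5 ← R5 / (16439/1690).
R1 ← R1 + 10551/1690·R5.
R2 ← R2 + 2183/1690·R5.
R3 ← R3 − 214/65·R5.
R4 ← R4 − 1104/845·R5.
R6 reduces to 0 = 0, so the extra equation is consistent.
Reading off the reduced rows gives m = 1, n = 0, p = 2, q = 1, r = -2.

m = 1, n = 0, p = 2, q = 1, r = -2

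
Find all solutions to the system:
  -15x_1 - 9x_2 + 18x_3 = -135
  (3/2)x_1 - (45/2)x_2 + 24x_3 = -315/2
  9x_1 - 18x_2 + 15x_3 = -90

Row-reduce:
R1 ← R1 / (-15).
R2 ← R2 − 3/2·R1.
R3 ← R3 − 9·R1.
R2 ← R2 / (-117/5).
R1 ← R1 − 3/5·R2.
R3 ← R3 + 117/5·R2.
Rank is 2 with 3 unknowns, leaving x_3 free.

infinitely many solutions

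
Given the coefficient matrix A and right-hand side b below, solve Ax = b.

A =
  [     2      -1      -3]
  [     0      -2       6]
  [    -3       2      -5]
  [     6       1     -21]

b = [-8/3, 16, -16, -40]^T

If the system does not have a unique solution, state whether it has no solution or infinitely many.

Row-reduce the augmented matrix:
R1 ← R1 / (2).
R3 ← R3 + 3·R1.
R4 ← R4 − 6·R1.
R2 ← R2 / (-2).
R1 ← R1 + 1/2·R2.
R3 ← R3 − 1/2·R2.
R4 ← R4 − 4·R2.
R3 ← R3 / (-8).
R1 ← R1 + 3·R3.
R2 ← R2 + 3·R3.
R4 reduces to 0 = 0, so the extra equation is consistent.
Reading off the reduced rows gives x_1 = 2/3, x_2 = -2, x_3 = 2.

x_1 = 2/3, x_2 = -2, x_3 = 2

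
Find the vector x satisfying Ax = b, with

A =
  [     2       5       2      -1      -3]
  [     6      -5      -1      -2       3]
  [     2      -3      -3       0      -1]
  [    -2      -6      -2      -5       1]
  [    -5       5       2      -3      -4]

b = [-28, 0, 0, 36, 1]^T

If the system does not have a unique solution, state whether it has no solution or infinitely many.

x_1 = -4, x_2 = -4, x_3 = 1, x_4 = -1, x_5 = 1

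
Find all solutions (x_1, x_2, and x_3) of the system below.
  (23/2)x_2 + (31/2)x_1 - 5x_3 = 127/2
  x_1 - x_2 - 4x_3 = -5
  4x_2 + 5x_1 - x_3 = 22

infinitely many solutions

Row-reduce:
R1 ← R1 / (31/2).
R2 ← R2 − 1·R1.
R3 ← R3 − 5·R1.
R2 ← R2 / (-54/31).
R1 ← R1 − 23/31·R2.
R3 ← R3 − 9/31·R2.
Rank is 2 with 3 unknowns, leaving x_3 free.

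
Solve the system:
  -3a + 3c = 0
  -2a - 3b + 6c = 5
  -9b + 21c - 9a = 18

no solution

Row-reduce:
R1 ← R1 / (-3).
R2 ← R2 + 2·R1.
R3 ← R3 + 9·R1.
R2 ← R2 / (-3).
R3 ← R3 + 9·R2.
Row 3 reduces to 0 = 3, a contradiction. The system is inconsistent.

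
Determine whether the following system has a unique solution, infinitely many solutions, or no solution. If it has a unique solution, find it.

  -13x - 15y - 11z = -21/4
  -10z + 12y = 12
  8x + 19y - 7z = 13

x = -3/4, y = 1, z = 0

Row-reduce the augmented matrix:
R1 ← R1 / (-13).
R3 ← R3 − 8·R1.
R2 ← R2 / (12).
R1 ← R1 − 15/13·R2.
R3 ← R3 − 127/13·R2.
R3 ← R3 / (-439/78).
R1 ← R1 − 47/26·R3.
R2 ← R2 + 5/6·R3.
Reading off the reduced rows gives x = -3/4, y = 1, z = 0.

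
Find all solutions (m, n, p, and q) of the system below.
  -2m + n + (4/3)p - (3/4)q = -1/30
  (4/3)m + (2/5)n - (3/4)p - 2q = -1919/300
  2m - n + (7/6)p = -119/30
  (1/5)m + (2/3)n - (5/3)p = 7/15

m = -2, n = -6/5, p = -1, q = 2

Row-reduce the augmented matrix:
R1 ← R1 / (-2).
R2 ← R2 − 4/3·R1.
R3 ← R3 − 2·R1.
R4 ← R4 − 1/5·R1.
R2 ← R2 / (16/15).
R1 ← R1 + 1/2·R2.
R4 ← R4 − 23/30·R2.
R3 ← R3 / (5/2).
R1 ← R1 + 77/128·R3.
R2 ← R2 − 25/192·R3.
R4 ← R4 + 9407/5760·R3.
R4 ← R4 / (23653/19200).
R1 ← R1 + 1251/1280·R4.
R2 ← R2 + 295/128·R4.
R3 ← R3 + 3/10·R4.
Reading off the reduced rows gives m = -2, n = -6/5, p = -1, q = 2.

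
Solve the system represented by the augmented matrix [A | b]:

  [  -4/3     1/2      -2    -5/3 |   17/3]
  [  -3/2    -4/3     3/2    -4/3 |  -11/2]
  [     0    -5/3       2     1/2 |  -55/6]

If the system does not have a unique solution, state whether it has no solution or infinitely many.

infinitely many solutions

Row-reduce:
R1 ← R1 / (-4/3).
R2 ← R2 + 3/2·R1.
R2 ← R2 / (-91/48).
R1 ← R1 + 3/8·R2.
R3 ← R3 + 5/3·R2.
R3 ← R3 / (-118/91).
R1 ← R1 − 69/91·R3.
R2 ← R2 + 180/91·R3.
Rank is 3 with 4 unknowns, leaving x_4 free.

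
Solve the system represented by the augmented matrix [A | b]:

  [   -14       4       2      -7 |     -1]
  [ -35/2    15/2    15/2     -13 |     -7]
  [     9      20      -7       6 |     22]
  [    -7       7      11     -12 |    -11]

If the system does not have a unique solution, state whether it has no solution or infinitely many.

Row-reduce:
R1 ← R1 / (-14).
R2 ← R2 + 35/2·R1.
R3 ← R3 − 9·R1.
R4 ← R4 + 7·R1.
R2 ← R2 / (5/2).
R1 ← R1 + 2/7·R2.
R3 ← R3 − 158/7·R2.
R4 ← R4 − 5·R2.
R3 ← R3 / (-356/7).
R1 ← R1 − 3/7·R3.
R2 ← R2 − 2·R3.
Row 4 reduces to 0 = 1, a contradiction. The system is inconsistent.

no solution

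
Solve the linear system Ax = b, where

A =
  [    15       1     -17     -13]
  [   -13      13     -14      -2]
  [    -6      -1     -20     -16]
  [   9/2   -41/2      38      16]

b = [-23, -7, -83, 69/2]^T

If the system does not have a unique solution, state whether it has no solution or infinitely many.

no solution

Row-reduce:
R1 ← R1 / (15).
R2 ← R2 + 13·R1.
R3 ← R3 + 6·R1.
R4 ← R4 − 9/2·R1.
R2 ← R2 / (208/15).
R1 ← R1 − 1/15·R2.
R3 ← R3 + 3/5·R2.
R4 ← R4 + 104/5·R2.
R3 ← R3 / (-5833/208).
R1 ← R1 + 207/208·R3.
R2 ← R2 + 431/208·R3.
Row 4 reduces to 0 = 1, a contradiction. The system is inconsistent.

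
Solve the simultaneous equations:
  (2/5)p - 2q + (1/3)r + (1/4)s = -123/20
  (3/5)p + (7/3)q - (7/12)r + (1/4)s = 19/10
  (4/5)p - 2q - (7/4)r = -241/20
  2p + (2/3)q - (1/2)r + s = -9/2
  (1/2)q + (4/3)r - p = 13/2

no solution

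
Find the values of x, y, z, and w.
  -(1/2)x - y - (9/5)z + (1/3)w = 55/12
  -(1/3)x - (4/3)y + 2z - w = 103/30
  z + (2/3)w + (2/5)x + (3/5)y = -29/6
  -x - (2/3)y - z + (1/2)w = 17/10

x = 1/2, y = -3, z = -3/2, w = -13/5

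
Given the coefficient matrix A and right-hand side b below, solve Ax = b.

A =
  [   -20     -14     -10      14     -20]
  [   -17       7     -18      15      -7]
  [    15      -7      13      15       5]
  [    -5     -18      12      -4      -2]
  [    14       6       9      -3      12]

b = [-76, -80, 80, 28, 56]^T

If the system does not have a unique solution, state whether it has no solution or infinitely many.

x_1 = 4, x_2 = -6, x_3 = -4, x_4 = 0, x_5 = 6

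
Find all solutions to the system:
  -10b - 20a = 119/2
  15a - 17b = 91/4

Row-reduce the augmented matrix:
R1 ← R1 / (-20).
R2 ← R2 − 15·R1.
R2 ← R2 / (-49/2).
R1 ← R1 − 1/2·R2.
Reading off the reduced rows gives a = -8/5, b = -11/4.

a = -8/5, b = -11/4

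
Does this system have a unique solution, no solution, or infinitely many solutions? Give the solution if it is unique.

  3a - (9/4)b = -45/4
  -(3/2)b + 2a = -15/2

infinitely many solutions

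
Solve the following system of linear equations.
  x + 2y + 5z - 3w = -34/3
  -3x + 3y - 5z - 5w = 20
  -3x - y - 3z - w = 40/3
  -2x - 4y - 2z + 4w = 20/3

x = -8/3, y = 2/3, z = -2, w = 0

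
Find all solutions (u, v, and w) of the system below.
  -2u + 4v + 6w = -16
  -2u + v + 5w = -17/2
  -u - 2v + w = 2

Row-reduce the augmented matrix:
R1 ← R1 / (-2).
R2 ← R2 + 2·R1.
R3 ← R3 + 1·R1.
R2 ← R2 / (-3).
R1 ← R1 + 2·R2.
R3 ← R3 + 4·R2.
R3 ← R3 / (-2/3).
R1 ← R1 + 7/3·R3.
R2 ← R2 − 1/3·R3.
Reading off the reduced rows gives u = 3, v = -5/2, w = 0.

u = 3, v = -5/2, w = 0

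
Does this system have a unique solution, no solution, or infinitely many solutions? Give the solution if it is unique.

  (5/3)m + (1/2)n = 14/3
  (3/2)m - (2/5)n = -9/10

m = 1, n = 6

Row-reduce the augmented matrix:
R1 ← R1 / (5/3).
R2 ← R2 − 3/2·R1.
R2 ← R2 / (-17/20).
R1 ← R1 − 3/10·R2.
Reading off the reduced rows gives m = 1, n = 6.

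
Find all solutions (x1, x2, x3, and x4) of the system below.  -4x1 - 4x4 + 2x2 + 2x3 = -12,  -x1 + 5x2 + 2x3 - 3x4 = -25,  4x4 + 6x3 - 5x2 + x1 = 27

infinitely many solutions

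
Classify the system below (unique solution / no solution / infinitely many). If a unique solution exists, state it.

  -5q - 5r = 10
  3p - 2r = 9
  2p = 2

Row-reduce the augmented matrix:
Swap R1 and R2.
R1 ← R1 / (3).
R3 ← R3 − 2·R1.
R2 ← R2 / (-5).
R3 ← R3 / (4/3).
R1 ← R1 + 2/3·R3.
R2 ← R2 − 1·R3.
Reading off the reduced rows gives p = 1, q = 1, r = -3.

p = 1, q = 1, r = -3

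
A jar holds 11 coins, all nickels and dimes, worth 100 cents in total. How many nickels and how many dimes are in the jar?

nickels: 2, dimes: 9

Let n = nickels, d = dimes.
  n + d = 11
  5n + 10d = 100
From equation 1: n = 11 − d.
Substitute into equation 2 and solve: d = 9.
Then n = 2.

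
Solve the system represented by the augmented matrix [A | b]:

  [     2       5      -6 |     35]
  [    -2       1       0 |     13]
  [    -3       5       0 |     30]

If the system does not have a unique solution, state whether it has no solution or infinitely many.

x_1 = -5, x_2 = 3, x_3 = -5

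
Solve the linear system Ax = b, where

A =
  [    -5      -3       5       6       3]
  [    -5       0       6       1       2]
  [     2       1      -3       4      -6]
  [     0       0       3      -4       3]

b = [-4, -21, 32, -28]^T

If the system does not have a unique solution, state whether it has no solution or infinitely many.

Row-reduce:
R1 ← R1 / (-5).
R2 ← R2 + 5·R1.
R3 ← R3 − 2·R1.
R2 ← R2 / (3).
R1 ← R1 − 3/5·R2.
R3 ← R3 + 1/5·R2.
R3 ← R3 / (-14/15).
R1 ← R1 + 6/5·R3.
R2 ← R2 − 1/3·R3.
R4 ← R4 − 3·R3.
R4 ← R4 / (31/2).
R1 ← R1 + 8·R4.
R2 ← R2 − 1/2·R4.
R3 ← R3 + 13/2·R4.
Rank is 4 with 5 unknowns, leaving x_5 free.

infinitely many solutions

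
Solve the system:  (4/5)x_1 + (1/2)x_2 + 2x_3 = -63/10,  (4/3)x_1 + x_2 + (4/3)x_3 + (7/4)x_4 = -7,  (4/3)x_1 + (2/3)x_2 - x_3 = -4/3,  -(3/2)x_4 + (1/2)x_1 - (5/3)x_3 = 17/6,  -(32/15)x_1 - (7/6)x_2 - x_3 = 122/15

no solution

Row-reduce:
R1 ← R1 / (4/5).
R2 ← R2 − 4/3·R1.
R3 ← R3 − 4/3·R1.
R4 ← R4 − 1/2·R1.
R5 ← R5 + 32/15·R1.
R2 ← R2 / (1/6).
R1 ← R1 − 5/8·R2.
R3 ← R3 + 1/6·R2.
R4 ← R4 + 5/16·R2.
R5 ← R5 − 1/6·R2.
R3 ← R3 / (-19/3).
R1 ← R1 − 10·R3.
R2 ← R2 + 12·R3.
R4 ← R4 + 20/3·R3.
R5 ← R5 − 19/3·R3.
R4 ← R4 / (-37/608).
R1 ← R1 + 1155/304·R4.
R2 ← R2 − 273/38·R4.
R3 ← R3 + 21/76·R4.
Row 5 reduces to 0 = 1/2, a contradiction. The system is inconsistent.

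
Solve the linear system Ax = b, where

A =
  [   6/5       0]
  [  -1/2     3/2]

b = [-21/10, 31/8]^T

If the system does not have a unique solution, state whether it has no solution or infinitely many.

x_1 = -7/4, x_2 = 2

Row-reduce the augmented matrix:
R1 ← R1 / (6/5).
R2 ← R2 + 1/2·R1.
R2 ← R2 / (3/2).
Reading off the reduced rows gives x_1 = -7/4, x_2 = 2.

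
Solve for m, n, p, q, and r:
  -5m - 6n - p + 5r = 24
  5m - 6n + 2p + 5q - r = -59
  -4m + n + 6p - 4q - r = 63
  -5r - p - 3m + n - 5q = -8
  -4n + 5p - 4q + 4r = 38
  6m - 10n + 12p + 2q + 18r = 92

m = -6, n = 5, p = 6, q = -1, r = 6

Row-reduce the augmented matrix:
R1 ← R1 / (-5).
R2 ← R2 − 5·R1.
R3 ← R3 + 4·R1.
R4 ← R4 + 3·R1.
R6 ← R6 − 6·R1.
R2 ← R2 / (-12).
R1 ← R1 − 6/5·R2.
R3 ← R3 − 29/5·R2.
R4 ← R4 − 23/5·R2.
R5 ← R5 + 4·R2.
R6 ← R6 + 86/5·R2.
R3 ← R3 / (437/60).
R1 ← R1 − 3/10·R3.
R2 ← R2 + 1/12·R3.
R4 ← R4 + 1/60·R3.
R5 ← R5 − 14/3·R3.
R6 ← R6 − 281/30·R3.
R4 ← R4 / (-71/23).
R1 ← R1 − 13/23·R4.
R2 ← R2 + 10/23·R4.
R3 ← R3 + 5/23·R4.
R5 ← R5 + 107/23·R4.
R6 ← R6 + 72/23·R4.
R5 ← R5 / (19409/1349).
R1 ← R1 + 2238/1349·R5.
R2 ← R2 − 733/1349·R5.
R3 ← R3 − 47/1349·R5.
R4 ← R4 − 2829/1349·R5.
R6 ← R6 − 38818/1349·R5.
R6 reduces to 0 = 0, so the extra equation is consistent.
Reading off the reduced rows gives m = -6, n = 5, p = 6, q = -1, r = 6.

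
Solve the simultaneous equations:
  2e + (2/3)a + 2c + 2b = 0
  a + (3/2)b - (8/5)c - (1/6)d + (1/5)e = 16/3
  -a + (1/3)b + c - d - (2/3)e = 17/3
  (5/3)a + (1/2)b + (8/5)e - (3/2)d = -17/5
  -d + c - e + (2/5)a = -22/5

a = -6, b = 4, c = -3, d = -2, e = 1

Row-reduce the augmented matrix:
R1 ← R1 / (2/3).
R2 ← R2 − 1·R1.
R3 ← R3 + 1·R1.
R4 ← R4 − 5/3·R1.
R5 ← R5 − 2/5·R1.
R2 ← R2 / (-3/2).
R1 ← R1 − 3·R2.
R3 ← R3 − 10/3·R2.
R4 ← R4 + 9/2·R2.
R5 ← R5 + 6/5·R2.
R3 ← R3 / (-56/9).
R1 ← R1 + 31/5·R3.
R2 ← R2 − 46/15·R3.
R4 ← R4 − 44/5·R3.
R5 ← R5 − 87/25·R3.
R4 ← R4 / (-617/210).
R1 ← R1 − 289/280·R4.
R2 ← R2 + 79/140·R4.
R3 ← R3 − 37/168·R4.
R5 ← R5 + 6859/4200·R4.
R5 ← R5 / (-57291/30850).
R1 ← R1 − 6783/6170·R5.
R2 ← R2 − 142/3085·R5.
R3 ← R3 − 725/1234·R5.
R4 ← R4 − 105/617·R5.
Reading off the reduced rows gives a = -6, b = 4, c = -3, d = -2, e = 1.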